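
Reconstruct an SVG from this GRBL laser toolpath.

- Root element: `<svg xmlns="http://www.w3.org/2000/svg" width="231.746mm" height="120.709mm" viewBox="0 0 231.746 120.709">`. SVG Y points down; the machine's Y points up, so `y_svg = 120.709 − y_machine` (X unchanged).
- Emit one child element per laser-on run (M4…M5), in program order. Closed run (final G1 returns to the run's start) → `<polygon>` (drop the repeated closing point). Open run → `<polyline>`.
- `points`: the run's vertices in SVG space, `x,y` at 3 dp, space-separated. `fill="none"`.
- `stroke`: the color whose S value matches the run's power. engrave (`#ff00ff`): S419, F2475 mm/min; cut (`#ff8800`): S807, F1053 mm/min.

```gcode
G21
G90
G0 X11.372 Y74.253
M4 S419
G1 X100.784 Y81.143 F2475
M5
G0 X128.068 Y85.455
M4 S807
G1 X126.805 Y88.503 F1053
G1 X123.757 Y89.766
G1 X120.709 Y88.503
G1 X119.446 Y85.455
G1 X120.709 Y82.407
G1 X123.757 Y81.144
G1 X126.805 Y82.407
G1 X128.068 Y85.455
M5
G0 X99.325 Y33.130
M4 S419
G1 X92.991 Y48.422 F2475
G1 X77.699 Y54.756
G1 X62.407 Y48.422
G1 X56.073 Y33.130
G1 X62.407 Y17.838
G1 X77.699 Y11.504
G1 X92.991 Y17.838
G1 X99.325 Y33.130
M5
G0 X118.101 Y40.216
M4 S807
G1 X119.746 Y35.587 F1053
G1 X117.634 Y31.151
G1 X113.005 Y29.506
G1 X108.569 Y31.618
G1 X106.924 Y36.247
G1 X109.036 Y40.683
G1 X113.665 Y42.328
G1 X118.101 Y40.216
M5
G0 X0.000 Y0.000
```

Each laser-on run becomes one SVG element. Flip Y back into SVG space with y_svg = 120.709 − y_machine.

Run 1: S419 ⇒ engrave layer `#ff00ff`. The run is open, so emit a `<polyline>` with points (Y-flipped): 11.372,46.456 100.784,39.566.

Run 2: the run's S807 means `#ff8800` (cut). The run returns to its start, so emit a `<polygon>` with points (Y-flipped): 128.068,35.254 126.805,32.206 123.757,30.943 120.709,32.206 119.446,35.254 120.709,38.302 123.757,39.565 126.805,38.302.

Run 3: the run's S419 means `#ff00ff` (engrave). The run returns to its start, so emit a `<polygon>` with points (Y-flipped): 99.325,87.579 92.991,72.287 77.699,65.953 62.407,72.287 56.073,87.579 62.407,102.871 77.699,109.205 92.991,102.871.

Run 4: S807 ⇒ cut layer `#ff8800`. The run returns to its start, so emit a `<polygon>` with points (Y-flipped): 118.101,80.493 119.746,85.122 117.634,89.558 113.005,91.203 108.569,89.091 106.924,84.462 109.036,80.026 113.665,78.381.

<svg xmlns="http://www.w3.org/2000/svg" width="231.746mm" height="120.709mm" viewBox="0 0 231.746 120.709">
  <polyline points="11.372,46.456 100.784,39.566" fill="none" stroke="#ff00ff"/>
  <polygon points="128.068,35.254 126.805,32.206 123.757,30.943 120.709,32.206 119.446,35.254 120.709,38.302 123.757,39.565 126.805,38.302" fill="none" stroke="#ff8800"/>
  <polygon points="99.325,87.579 92.991,72.287 77.699,65.953 62.407,72.287 56.073,87.579 62.407,102.871 77.699,109.205 92.991,102.871" fill="none" stroke="#ff00ff"/>
  <polygon points="118.101,80.493 119.746,85.122 117.634,89.558 113.005,91.203 108.569,89.091 106.924,84.462 109.036,80.026 113.665,78.381" fill="none" stroke="#ff8800"/>
</svg>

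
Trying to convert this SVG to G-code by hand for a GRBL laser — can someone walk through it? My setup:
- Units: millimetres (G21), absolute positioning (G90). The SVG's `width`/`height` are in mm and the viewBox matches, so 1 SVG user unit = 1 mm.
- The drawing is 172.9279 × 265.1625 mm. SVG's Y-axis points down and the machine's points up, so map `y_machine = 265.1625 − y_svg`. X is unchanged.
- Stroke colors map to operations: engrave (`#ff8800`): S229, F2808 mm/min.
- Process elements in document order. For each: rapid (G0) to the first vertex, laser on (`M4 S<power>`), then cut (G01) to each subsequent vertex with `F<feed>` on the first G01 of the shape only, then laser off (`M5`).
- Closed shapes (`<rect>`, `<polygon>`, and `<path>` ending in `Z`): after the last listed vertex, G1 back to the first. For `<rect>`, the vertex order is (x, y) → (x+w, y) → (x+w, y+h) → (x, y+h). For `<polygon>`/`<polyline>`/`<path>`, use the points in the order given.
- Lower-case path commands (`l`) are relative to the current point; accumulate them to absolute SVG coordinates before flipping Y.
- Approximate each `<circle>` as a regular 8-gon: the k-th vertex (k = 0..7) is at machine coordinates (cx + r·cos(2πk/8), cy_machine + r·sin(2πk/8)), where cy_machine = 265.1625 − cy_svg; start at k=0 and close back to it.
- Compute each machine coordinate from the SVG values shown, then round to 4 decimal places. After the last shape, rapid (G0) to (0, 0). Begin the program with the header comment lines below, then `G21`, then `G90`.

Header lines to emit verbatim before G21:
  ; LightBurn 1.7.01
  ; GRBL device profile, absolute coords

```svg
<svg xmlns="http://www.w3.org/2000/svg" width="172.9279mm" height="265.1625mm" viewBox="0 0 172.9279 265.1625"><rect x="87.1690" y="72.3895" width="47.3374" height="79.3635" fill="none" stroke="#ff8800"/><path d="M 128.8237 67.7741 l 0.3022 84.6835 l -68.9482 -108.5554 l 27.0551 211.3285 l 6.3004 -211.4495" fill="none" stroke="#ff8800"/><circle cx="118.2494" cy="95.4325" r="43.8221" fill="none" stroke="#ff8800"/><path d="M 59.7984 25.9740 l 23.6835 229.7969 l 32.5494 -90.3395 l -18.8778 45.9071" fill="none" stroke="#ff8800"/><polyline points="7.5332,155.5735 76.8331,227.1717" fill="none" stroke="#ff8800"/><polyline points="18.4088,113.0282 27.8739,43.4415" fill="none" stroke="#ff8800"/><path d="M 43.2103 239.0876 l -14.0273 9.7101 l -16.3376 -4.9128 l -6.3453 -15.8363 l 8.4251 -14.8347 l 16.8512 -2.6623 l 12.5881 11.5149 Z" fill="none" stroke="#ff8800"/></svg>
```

; LightBurn 1.7.01
; GRBL device profile, absolute coords
G21
G90
G0 X87.1690 Y192.7730
M4 S229
G01 X134.5064 Y192.7730 F2808
G01 X134.5064 Y113.4095
G01 X87.1690 Y113.4095
G01 X87.1690 Y192.7730
M5
G0 X128.8237 Y197.3884
M4 S229
G01 X129.1259 Y112.7049 F2808
G01 X60.1777 Y221.2603
G01 X87.2328 Y9.9318
G01 X93.5332 Y221.3813
M5
G0 X162.0715 Y169.7300
M4 S229
G01 X149.2363 Y200.7169 F2808
G01 X118.2494 Y213.5521
G01 X87.2625 Y200.7169
G01 X74.4273 Y169.7300
G01 X87.2625 Y138.7431
G01 X118.2494 Y125.9079
G01 X149.2363 Y138.7431
G01 X162.0715 Y169.7300
M5
G0 X59.7984 Y239.1885
M4 S229
G01 X83.4819 Y9.3916 F2808
G01 X116.0313 Y99.7311
G01 X97.1535 Y53.8240
M5
G0 X7.5332 Y109.5890
M4 S229
G01 X76.8331 Y37.9908 F2808
M5
G0 X18.4088 Y152.1343
M4 S229
G01 X27.8739 Y221.7210 F2808
M5
G0 X43.2103 Y26.0749
M4 S229
G01 X29.1830 Y16.3648 F2808
G01 X12.8454 Y21.2776
G01 X6.5001 Y37.1139
G01 X14.9252 Y51.9486
G01 X31.7764 Y54.6109
G01 X44.3645 Y43.0960
G01 X43.2103 Y26.0749
M5
G0 X0.0000 Y0.0000

1 u = 1 mm; y_m = 265.1625 − y.

[1] `<rect>` rectangle, #ff8800→engrave S229 F2808: (87.1690,192.7730) → (134.5064,192.7730) → (134.5064,113.4095) → (87.1690,113.4095) → (87.1690,192.7730) (closed)

[2] `<path>` open polyline, #ff8800→engrave S229 F2808: (128.8237,197.3884) → (129.1259,112.7049) → (60.1777,221.2603) → (87.2328,9.9318) → (93.5332,221.3813)

[3] `<circle>` circle, #ff8800→engrave S229 F2808: (162.0715,169.7300) → (149.2363,200.7169) → (118.2494,213.5521) → (87.2625,200.7169) → (74.4273,169.7300) → (87.2625,138.7431) → (118.2494,125.9079) → (149.2363,138.7431) → (162.0715,169.7300) (closed)

[4] `<path>` open polyline, #ff8800→engrave S229 F2808: (59.7984,239.1885) → (83.4819,9.3916) → (116.0313,99.7311) → (97.1535,53.8240)

[5] `<polyline>` line segment, #ff8800→engrave S229 F2808: (7.5332,109.5890) → (76.8331,37.9908)

[6] `<polyline>` line segment, #ff8800→engrave S229 F2808: (18.4088,152.1343) → (27.8739,221.7210)

[7] `<path>` regular polygon, #ff8800→engrave S229 F2808: (43.2103,26.0749) → (29.1830,16.3648) → (12.8454,21.2776) → (6.5001,37.1139) → (14.9252,51.9486) → (31.7764,54.6109) → (44.3645,43.0960) → (43.2103,26.0749) (closed)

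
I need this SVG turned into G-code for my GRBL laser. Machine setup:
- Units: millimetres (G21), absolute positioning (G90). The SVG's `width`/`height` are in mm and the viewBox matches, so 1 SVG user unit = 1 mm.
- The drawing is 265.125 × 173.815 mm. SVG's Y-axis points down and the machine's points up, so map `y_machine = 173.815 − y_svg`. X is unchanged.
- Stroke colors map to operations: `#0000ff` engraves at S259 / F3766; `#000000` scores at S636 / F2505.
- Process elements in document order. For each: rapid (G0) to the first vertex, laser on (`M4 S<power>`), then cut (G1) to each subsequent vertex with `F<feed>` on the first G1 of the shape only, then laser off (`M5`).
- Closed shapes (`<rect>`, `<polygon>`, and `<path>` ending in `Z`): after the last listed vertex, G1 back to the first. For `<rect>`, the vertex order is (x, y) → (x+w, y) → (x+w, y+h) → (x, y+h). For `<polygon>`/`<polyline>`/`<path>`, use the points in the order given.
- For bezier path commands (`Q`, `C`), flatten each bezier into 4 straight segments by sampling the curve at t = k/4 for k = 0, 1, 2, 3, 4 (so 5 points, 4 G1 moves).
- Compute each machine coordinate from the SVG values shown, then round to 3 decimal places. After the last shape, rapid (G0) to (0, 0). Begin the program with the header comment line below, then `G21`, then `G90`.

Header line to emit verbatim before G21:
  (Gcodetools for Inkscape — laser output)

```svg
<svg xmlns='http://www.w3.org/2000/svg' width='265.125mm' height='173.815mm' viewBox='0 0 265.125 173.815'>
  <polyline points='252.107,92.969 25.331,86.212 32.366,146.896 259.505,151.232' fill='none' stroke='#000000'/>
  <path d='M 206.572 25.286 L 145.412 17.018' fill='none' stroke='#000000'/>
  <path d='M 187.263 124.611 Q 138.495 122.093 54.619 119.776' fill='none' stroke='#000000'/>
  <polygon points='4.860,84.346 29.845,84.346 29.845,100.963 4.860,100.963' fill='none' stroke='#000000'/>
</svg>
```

(Gcodetools for Inkscape — laser output)
G21
G90
G0 X252.107 Y80.846
M4 S636
G1 X25.331 Y87.603 F2505
G1 X32.366 Y26.919
G1 X259.505 Y22.583
M5
G0 X206.572 Y148.529
M4 S636
G1 X145.412 Y156.797 F2505
M5
G0 X187.263 Y49.204
M4 S636
G1 X160.685 Y50.450 F2505
G1 X129.718 Y51.672
G1 X94.363 Y52.868
G1 X54.619 Y54.039
M5
G0 X4.860 Y89.469
M4 S636
G1 X29.845 Y89.469 F2505
G1 X29.845 Y72.852
G1 X4.860 Y72.852
G1 X4.860 Y89.469
M5
G0 X0.000 Y0.000

1 u = 1 mm; y_m = 173.815 − y.

[1] `<polyline>` open polyline, #000000→score S636 F2505: (252.107,80.846) → (25.331,87.603) → (32.366,26.919) → (259.505,22.583)

[2] `<path>` line segment, #000000→score S636 F2505: (206.572,148.529) → (145.412,156.797)

[3] `<path>` quadratic bezier, #000000→score S636 F2505: (187.263,49.204) → (160.685,50.450) → (129.718,51.672) → (94.363,52.868) → (54.619,54.039)

[4] `<polygon>` rectangle, #000000→score S636 F2505: (4.860,89.469) → (29.845,89.469) → (29.845,72.852) → (4.860,72.852) → (4.860,89.469) (closed)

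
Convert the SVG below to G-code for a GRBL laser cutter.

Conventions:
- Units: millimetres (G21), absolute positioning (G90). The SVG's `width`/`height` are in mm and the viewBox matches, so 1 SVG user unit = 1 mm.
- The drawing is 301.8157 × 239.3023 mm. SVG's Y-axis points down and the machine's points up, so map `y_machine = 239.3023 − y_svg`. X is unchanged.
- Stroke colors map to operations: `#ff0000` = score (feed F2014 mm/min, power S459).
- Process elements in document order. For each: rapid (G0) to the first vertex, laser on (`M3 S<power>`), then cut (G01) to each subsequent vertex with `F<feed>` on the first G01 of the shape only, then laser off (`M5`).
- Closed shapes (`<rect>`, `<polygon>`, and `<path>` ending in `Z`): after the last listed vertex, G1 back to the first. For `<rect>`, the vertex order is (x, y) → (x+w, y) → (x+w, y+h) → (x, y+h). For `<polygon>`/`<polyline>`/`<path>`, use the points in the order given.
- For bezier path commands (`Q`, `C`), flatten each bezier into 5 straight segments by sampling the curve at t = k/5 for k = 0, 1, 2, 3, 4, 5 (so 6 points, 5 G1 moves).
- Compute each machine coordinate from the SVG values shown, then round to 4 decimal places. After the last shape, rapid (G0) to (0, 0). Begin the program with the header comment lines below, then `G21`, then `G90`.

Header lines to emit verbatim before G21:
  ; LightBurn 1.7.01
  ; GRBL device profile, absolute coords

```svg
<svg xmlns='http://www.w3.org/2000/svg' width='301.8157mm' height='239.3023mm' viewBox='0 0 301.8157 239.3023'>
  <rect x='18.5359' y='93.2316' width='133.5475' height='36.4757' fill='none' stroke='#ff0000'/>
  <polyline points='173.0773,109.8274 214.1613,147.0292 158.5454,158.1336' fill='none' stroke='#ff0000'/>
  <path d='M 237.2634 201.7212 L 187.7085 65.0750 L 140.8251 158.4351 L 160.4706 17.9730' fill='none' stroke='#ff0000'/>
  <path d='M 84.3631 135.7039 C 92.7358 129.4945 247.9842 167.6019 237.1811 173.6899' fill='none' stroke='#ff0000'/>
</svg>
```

; LightBurn 1.7.01
; GRBL device profile, absolute coords
G21
G90
G0 X18.5359 Y146.0707
M3 S459
G01 X152.0834 Y146.0707 F2014
G01 X152.0834 Y109.5950
G01 X18.5359 Y109.5950
G01 X18.5359 Y146.0707
M5
G0 X173.0773 Y129.4749
M3 S459
G01 X214.1613 Y92.2731 F2014
G01 X158.5454 Y81.1687
M5
G0 X237.2634 Y37.5811
M3 S459
G01 X187.7085 Y174.2273 F2014
G01 X140.8251 Y80.8672
G01 X160.4706 Y221.3293
M5
G0 X84.3631 Y103.5984
M3 S459
G01 X104.5084 Y102.6167 F2014
G01 X144.8833 Y94.6631
G01 X190.4674 Y83.4018
G01 X226.2402 Y72.4968
G01 X237.1811 Y65.6124
M5
G0 X0.0000 Y0.0000

Since the viewBox matches the mm dimensions, user units are millimetres directly. The only transform is the Y-flip y_m = 239.3023 − y_svg.

Shape 1 is a rectangle drawn with `<rect>`. Its stroke #ff0000 means score at S459, F2014. After flipping Y the toolpath is (18.5359,146.0707) → (152.0834,146.0707) → (152.0834,109.5950) → (18.5359,109.5950) → (18.5359,146.0707), returning to the start.

Shape 2 is a open polyline drawn with `<polyline>`. Its stroke #ff0000 means score at S459, F2014. After flipping Y the toolpath is (173.0773,129.4749) → (214.1613,92.2731) → (158.5454,81.1687).

Shape 3 is a open polyline drawn with `<path>`. Its stroke #ff0000 means score at S459, F2014. After flipping Y the toolpath is (237.2634,37.5811) → (187.7085,174.2273) → (140.8251,80.8672) → (160.4706,221.3293).

Shape 4 is a cubic bezier drawn with `<path>`. Its stroke #ff0000 means score at S459, F2014. After flipping Y the toolpath is (84.3631,103.5984) → (104.5084,102.6167) → (144.8833,94.6631) → (190.4674,83.4018) → (226.2402,72.4968) → (237.1811,65.6124).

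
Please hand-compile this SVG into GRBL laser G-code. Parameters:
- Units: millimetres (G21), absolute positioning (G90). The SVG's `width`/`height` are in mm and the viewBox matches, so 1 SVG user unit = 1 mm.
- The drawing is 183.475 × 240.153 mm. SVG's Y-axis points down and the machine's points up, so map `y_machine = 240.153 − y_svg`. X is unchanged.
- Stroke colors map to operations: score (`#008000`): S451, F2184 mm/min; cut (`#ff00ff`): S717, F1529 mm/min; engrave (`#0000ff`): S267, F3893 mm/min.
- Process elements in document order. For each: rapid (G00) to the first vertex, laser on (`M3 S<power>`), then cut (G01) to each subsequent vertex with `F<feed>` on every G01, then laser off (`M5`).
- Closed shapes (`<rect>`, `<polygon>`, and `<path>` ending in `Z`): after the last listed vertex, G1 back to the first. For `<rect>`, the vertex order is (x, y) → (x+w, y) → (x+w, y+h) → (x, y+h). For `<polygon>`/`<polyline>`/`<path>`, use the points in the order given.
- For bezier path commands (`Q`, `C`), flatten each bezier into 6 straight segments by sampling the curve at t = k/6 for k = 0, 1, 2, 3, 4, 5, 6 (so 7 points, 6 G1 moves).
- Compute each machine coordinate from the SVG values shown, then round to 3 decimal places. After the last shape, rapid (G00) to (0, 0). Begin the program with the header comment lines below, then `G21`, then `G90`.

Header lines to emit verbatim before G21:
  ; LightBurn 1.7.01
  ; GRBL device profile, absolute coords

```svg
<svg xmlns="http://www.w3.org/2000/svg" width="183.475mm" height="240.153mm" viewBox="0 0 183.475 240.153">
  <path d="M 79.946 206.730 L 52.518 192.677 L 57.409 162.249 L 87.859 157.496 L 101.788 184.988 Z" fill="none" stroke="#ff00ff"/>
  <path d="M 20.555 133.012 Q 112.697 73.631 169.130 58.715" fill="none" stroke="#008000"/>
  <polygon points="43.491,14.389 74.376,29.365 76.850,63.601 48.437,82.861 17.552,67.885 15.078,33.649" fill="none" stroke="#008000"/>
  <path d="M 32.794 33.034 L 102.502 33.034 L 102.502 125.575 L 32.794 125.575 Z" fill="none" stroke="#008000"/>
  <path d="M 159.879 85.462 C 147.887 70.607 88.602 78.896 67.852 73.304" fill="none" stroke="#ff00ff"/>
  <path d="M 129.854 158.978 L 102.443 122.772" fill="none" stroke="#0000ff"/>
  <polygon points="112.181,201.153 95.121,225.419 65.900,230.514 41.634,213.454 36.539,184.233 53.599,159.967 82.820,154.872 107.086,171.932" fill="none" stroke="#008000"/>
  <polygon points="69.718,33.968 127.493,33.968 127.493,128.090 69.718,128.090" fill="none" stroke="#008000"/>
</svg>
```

1 u = 1 mm; y_m = 240.153 − y.

[1] `<path>` regular polygon, #ff00ff→cut S717 F1529: (79.946,33.423) → (52.518,47.476) → (57.409,77.904) → (87.859,82.657) → (101.788,55.165) → (79.946,33.423) (closed)

[2] `<path>` quadratic bezier, #008000→score S451 F2184: (20.555,107.141) → (50.277,125.700) → (78.015,141.788) → (103.770,155.406) → (127.540,166.553) → (149.327,175.231) → (169.130,181.438)

[3] `<polygon>` regular polygon, #008000→score S451 F2184: (43.491,225.764) → (74.376,210.788) → (76.850,176.552) → (48.437,157.292) → (17.552,172.268) → (15.078,206.504) → (43.491,225.764) (closed)

[4] `<path>` rectangle, #008000→score S451 F2184: (32.794,207.119) → (102.502,207.119) → (102.502,114.578) → (32.794,114.578) → (32.794,207.119) (closed)

[5] `<path>` cubic bezier, #ff00ff→cut S717 F1529: (159.879,154.691) → (150.339,160.361) → (135.301,163.203) → (117.150,164.244) → (98.268,164.513) → (81.041,165.038) → (67.852,166.849)

[6] `<path>` line segment, #0000ff→engrave S267 F3893: (129.854,81.175) → (102.443,117.381)

[7] `<polygon>` regular polygon, #008000→score S451 F2184: (112.181,39.000) → (95.121,14.734) → (65.900,9.639) → (41.634,26.699) → (36.539,55.920) → (53.599,80.186) → (82.820,85.281) → (107.086,68.221) → (112.181,39.000) (closed)

[8] `<polygon>` rectangle, #008000→score S451 F2184: (69.718,206.185) → (127.493,206.185) → (127.493,112.063) → (69.718,112.063) → (69.718,206.185) (closed)

; LightBurn 1.7.01
; GRBL device profile, absolute coords
G21
G90
G00 X79.946 Y33.423
M3 S717
G01 X52.518 Y47.476 F1529
G01 X57.409 Y77.904 F1529
G01 X87.859 Y82.657 F1529
G01 X101.788 Y55.165 F1529
G01 X79.946 Y33.423 F1529
M5
G00 X20.555 Y107.141
M3 S451
G01 X50.277 Y125.700 F2184
G01 X78.015 Y141.788 F2184
G01 X103.770 Y155.406 F2184
G01 X127.540 Y166.553 F2184
G01 X149.327 Y175.231 F2184
G01 X169.130 Y181.438 F2184
M5
G00 X43.491 Y225.764
M3 S451
G01 X74.376 Y210.788 F2184
G01 X76.850 Y176.552 F2184
G01 X48.437 Y157.292 F2184
G01 X17.552 Y172.268 F2184
G01 X15.078 Y206.504 F2184
G01 X43.491 Y225.764 F2184
M5
G00 X32.794 Y207.119
M3 S451
G01 X102.502 Y207.119 F2184
G01 X102.502 Y114.578 F2184
G01 X32.794 Y114.578 F2184
G01 X32.794 Y207.119 F2184
M5
G00 X159.879 Y154.691
M3 S717
G01 X150.339 Y160.361 F1529
G01 X135.301 Y163.203 F1529
G01 X117.150 Y164.244 F1529
G01 X98.268 Y164.513 F1529
G01 X81.041 Y165.038 F1529
G01 X67.852 Y166.849 F1529
M5
G00 X129.854 Y81.175
M3 S267
G01 X102.443 Y117.381 F3893
M5
G00 X112.181 Y39.000
M3 S451
G01 X95.121 Y14.734 F2184
G01 X65.900 Y9.639 F2184
G01 X41.634 Y26.699 F2184
G01 X36.539 Y55.920 F2184
G01 X53.599 Y80.186 F2184
G01 X82.820 Y85.281 F2184
G01 X107.086 Y68.221 F2184
G01 X112.181 Y39.000 F2184
M5
G00 X69.718 Y206.185
M3 S451
G01 X127.493 Y206.185 F2184
G01 X127.493 Y112.063 F2184
G01 X69.718 Y112.063 F2184
G01 X69.718 Y206.185 F2184
M5
G00 X0.000 Y0.000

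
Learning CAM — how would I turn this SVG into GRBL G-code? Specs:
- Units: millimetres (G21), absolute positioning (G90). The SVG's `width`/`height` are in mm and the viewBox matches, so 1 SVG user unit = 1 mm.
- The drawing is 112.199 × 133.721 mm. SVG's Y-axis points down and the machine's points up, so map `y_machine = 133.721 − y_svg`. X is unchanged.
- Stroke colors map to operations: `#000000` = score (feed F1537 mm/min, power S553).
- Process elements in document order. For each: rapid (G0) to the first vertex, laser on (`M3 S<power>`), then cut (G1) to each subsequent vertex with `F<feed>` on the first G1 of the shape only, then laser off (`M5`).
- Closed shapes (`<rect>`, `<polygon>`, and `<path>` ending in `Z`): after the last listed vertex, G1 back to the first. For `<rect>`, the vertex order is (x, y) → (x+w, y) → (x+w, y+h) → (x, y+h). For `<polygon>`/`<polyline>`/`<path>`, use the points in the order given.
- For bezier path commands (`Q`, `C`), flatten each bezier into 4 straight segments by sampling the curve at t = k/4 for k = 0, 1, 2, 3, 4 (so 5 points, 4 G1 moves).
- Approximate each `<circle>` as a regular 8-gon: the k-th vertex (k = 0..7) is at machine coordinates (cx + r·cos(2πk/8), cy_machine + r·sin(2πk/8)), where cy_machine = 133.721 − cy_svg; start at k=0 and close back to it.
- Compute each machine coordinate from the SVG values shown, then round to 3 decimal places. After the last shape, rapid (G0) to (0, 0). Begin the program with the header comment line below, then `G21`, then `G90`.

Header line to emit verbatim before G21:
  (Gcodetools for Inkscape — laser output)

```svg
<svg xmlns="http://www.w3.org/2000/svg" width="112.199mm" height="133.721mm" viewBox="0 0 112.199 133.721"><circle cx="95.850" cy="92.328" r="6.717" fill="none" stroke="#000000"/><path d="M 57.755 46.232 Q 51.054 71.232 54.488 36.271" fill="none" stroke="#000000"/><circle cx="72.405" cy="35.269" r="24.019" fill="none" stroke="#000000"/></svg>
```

(Gcodetools for Inkscape — laser output)
G21
G90
G0 X102.567 Y41.393
M3 S553
G1 X100.600 Y46.143 F1537
G1 X95.850 Y48.110
G1 X91.100 Y46.143
G1 X89.133 Y41.393
G1 X91.100 Y36.643
G1 X95.850 Y34.676
G1 X100.600 Y36.643
G1 X102.567 Y41.393
M5
G0 X57.755 Y87.489
M3 S553
G1 X55.038 Y78.737 F1537
G1 X53.588 Y77.479
G1 X53.404 Y83.717
G1 X54.488 Y97.450
M5
G0 X96.424 Y98.452
M3 S553
G1 X89.389 Y115.436 F1537
G1 X72.405 Y122.471
G1 X55.421 Y115.436
G1 X48.386 Y98.452
G1 X55.421 Y81.468
G1 X72.405 Y74.433
G1 X89.389 Y81.468
G1 X96.424 Y98.452
M5
G0 X0.000 Y0.000

viewBox `0 0 112.199 133.721` with mm width/height → 1 unit = 1 mm. Flip: y_m = 133.721 − y_svg.

**Shape 1** — `<circle>` circle, stroke `#000000` → score (S553, F1537). Machine vertices: (102.567,41.393) → (100.600,46.143) → (95.850,48.110) → (91.100,46.143) → (89.133,41.393) → (91.100,36.643) → (95.850,34.676) → (100.600,36.643) → (102.567,41.393). Closed: final G1 returns to the first vertex.

**Shape 2** — `<path>` quadratic bezier, stroke `#000000` → score (S553, F1537). Control points (SVG): P0=(57.755,46.232), P1=(51.054,71.232), P2=(54.488,36.271); sampled at t=k/4. Machine vertices: (57.755,87.489) → (55.038,78.737) → (53.588,77.479) → (53.404,83.717) → (54.488,97.450). Open path.

**Shape 3** — `<circle>` circle, stroke `#000000` → score (S553, F1537). Machine vertices: (96.424,98.452) → (89.389,115.436) → (72.405,122.471) → (55.421,115.436) → (48.386,98.452) → (55.421,81.468) → (72.405,74.433) → (89.389,81.468) → (96.424,98.452). Closed: final G1 returns to the first vertex.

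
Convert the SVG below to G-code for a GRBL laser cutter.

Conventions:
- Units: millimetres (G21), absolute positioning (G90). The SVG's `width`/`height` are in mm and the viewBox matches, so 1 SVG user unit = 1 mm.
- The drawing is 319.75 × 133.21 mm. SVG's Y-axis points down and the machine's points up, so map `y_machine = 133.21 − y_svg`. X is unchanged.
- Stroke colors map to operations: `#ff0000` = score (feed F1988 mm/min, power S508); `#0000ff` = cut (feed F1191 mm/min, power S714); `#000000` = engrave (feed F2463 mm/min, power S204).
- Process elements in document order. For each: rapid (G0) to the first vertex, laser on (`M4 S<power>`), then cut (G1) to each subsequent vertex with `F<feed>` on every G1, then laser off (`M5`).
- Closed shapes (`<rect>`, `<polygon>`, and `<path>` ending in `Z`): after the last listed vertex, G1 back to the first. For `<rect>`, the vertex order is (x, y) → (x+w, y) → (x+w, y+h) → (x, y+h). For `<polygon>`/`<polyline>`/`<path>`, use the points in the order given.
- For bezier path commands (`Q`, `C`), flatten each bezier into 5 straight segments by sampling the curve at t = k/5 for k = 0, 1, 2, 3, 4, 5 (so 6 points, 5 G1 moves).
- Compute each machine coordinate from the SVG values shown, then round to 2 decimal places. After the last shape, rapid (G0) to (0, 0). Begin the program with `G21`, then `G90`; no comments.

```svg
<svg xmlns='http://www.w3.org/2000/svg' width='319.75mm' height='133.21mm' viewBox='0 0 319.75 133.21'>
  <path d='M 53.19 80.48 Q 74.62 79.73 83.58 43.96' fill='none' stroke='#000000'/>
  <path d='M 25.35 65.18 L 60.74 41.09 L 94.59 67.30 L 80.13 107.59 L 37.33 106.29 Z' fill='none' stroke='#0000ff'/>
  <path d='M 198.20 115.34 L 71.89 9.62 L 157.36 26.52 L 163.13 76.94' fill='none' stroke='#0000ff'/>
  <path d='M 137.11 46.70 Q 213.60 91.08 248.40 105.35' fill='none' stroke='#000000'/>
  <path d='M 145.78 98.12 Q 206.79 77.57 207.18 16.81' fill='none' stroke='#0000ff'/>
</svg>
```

1 u = 1 mm; y_m = 133.21 − y.

[1] `<path>` quadratic bezier, #000000→engrave S204 F2463: (53.19,52.73) → (61.26,54.43) → (68.34,58.93) → (74.42,66.24) → (79.50,76.34) → (83.58,89.25)

[2] `<path>` regular polygon, #0000ff→cut S714 F1191: (25.35,68.03) → (60.74,92.12) → (94.59,65.91) → (80.13,25.62) → (37.33,26.92) → (25.35,68.03) (closed)

[3] `<path>` open polyline, #0000ff→cut S714 F1191: (198.20,17.87) → (71.89,123.59) → (157.36,106.69) → (163.13,56.27)

[4] `<path>` quadratic bezier, #000000→engrave S204 F2463: (137.11,86.51) → (166.04,69.96) → (191.63,55.82) → (213.89,44.09) → (232.81,34.77) → (248.40,27.86)

[5] `<path>` quadratic bezier, #0000ff→cut S714 F1191: (145.78,35.09) → (167.76,44.92) → (184.89,57.96) → (197.17,74.23) → (204.60,93.70) → (207.18,116.40)

G21
G90
G0 X53.19 Y52.73
M4 S204
G1 X61.26 Y54.43 F2463
G1 X68.34 Y58.93 F2463
G1 X74.42 Y66.24 F2463
G1 X79.50 Y76.34 F2463
G1 X83.58 Y89.25 F2463
M5
G0 X25.35 Y68.03
M4 S714
G1 X60.74 Y92.12 F1191
G1 X94.59 Y65.91 F1191
G1 X80.13 Y25.62 F1191
G1 X37.33 Y26.92 F1191
G1 X25.35 Y68.03 F1191
M5
G0 X198.20 Y17.87
M4 S714
G1 X71.89 Y123.59 F1191
G1 X157.36 Y106.69 F1191
G1 X163.13 Y56.27 F1191
M5
G0 X137.11 Y86.51
M4 S204
G1 X166.04 Y69.96 F2463
G1 X191.63 Y55.82 F2463
G1 X213.89 Y44.09 F2463
G1 X232.81 Y34.77 F2463
G1 X248.40 Y27.86 F2463
M5
G0 X145.78 Y35.09
M4 S714
G1 X167.76 Y44.92 F1191
G1 X184.89 Y57.96 F1191
G1 X197.17 Y74.23 F1191
G1 X204.60 Y93.70 F1191
G1 X207.18 Y116.40 F1191
M5
G0 X0.00 Y0.00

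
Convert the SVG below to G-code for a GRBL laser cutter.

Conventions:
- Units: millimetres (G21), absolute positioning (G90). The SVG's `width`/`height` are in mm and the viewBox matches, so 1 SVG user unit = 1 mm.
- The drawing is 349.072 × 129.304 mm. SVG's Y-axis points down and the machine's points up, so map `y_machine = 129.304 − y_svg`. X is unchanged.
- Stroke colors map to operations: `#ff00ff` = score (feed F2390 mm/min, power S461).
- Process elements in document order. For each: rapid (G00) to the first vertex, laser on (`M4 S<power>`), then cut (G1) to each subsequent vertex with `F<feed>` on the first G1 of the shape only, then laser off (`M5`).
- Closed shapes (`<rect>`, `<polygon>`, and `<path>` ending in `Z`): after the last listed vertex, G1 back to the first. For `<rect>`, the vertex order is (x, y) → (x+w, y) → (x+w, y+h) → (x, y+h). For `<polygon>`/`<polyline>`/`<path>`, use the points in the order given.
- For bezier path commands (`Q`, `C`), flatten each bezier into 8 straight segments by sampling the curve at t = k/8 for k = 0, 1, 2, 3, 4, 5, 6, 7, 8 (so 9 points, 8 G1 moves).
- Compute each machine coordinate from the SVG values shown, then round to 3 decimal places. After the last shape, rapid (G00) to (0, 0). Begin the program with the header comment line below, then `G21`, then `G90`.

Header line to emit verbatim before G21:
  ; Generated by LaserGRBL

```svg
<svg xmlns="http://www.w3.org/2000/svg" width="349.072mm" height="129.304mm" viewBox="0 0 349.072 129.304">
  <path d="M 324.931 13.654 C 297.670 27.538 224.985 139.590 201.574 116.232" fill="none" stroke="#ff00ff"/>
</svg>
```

; Generated by LaserGRBL
G21
G90
G00 X324.931 Y115.650
M4 S461
G1 X312.764 Y106.298 F2390
G1 X297.448 Y90.480
G1 X280.093 Y70.933
G1 X261.809 Y50.395
G1 X243.705 Y31.603
G1 X226.891 Y17.293
G1 X212.478 Y10.204
G1 X201.574 Y13.072
M5
G00 X0.000 Y0.000

1 u = 1 mm; y_m = 129.304 − y.

[1] `<path>` cubic bezier, #ff00ff→score S461 F2390: (324.931,115.650) → (312.764,106.298) → (297.448,90.480) → (280.093,70.933) → (261.809,50.395) → (243.705,31.603) → (226.891,17.293) → (212.478,10.204) → (201.574,13.072)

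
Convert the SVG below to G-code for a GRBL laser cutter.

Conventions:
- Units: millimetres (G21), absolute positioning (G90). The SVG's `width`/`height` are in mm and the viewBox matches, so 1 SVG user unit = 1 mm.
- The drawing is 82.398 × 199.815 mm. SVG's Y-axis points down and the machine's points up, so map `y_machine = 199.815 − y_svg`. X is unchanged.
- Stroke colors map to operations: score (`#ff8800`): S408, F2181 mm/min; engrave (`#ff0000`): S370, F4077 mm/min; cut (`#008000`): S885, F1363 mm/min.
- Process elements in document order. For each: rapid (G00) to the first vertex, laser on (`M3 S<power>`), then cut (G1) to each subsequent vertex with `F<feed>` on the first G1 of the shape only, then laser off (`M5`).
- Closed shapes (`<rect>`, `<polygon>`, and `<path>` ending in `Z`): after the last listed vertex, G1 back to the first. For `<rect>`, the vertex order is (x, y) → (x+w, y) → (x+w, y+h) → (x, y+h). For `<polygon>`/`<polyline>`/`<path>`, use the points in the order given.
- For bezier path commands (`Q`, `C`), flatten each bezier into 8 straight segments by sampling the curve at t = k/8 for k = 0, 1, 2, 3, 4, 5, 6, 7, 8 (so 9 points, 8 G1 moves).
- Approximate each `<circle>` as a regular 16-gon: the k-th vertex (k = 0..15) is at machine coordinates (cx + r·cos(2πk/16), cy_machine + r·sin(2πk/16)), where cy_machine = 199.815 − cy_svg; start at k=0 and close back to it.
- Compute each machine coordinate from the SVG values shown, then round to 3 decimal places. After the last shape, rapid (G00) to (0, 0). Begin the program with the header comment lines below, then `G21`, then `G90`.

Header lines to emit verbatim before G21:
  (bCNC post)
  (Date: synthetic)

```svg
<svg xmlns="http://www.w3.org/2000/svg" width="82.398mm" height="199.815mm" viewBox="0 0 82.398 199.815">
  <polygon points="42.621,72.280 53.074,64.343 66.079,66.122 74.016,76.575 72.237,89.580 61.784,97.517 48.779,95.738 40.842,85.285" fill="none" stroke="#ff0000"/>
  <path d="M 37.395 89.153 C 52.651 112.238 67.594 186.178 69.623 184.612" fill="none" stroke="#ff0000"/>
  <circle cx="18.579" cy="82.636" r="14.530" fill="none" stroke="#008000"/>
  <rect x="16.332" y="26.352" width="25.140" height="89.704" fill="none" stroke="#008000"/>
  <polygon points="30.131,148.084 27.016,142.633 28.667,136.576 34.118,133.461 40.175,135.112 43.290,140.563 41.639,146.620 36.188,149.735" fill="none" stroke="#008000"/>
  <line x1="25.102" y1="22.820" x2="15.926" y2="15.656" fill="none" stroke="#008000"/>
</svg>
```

(bCNC post)
(Date: synthetic)
G21
G90
G00 X42.621 Y127.535
M3 S370
G1 X53.074 Y135.472 F4077
G1 X66.079 Y133.693
G1 X74.016 Y123.240
G1 X72.237 Y110.235
G1 X61.784 Y102.298
G1 X48.779 Y104.077
G1 X40.842 Y114.530
G1 X42.621 Y127.535
M5
G00 X37.395 Y110.662
M3 S370
G1 X43.077 Y99.868 F4077
G1 X48.581 Y85.787
G1 X53.761 Y69.900
G1 X58.469 Y53.688
G1 X62.557 Y38.632
G1 X65.877 Y26.211
G1 X68.281 Y17.908
G1 X69.623 Y15.203
M5
G00 X33.109 Y117.179
M3 S885
G1 X32.003 Y122.739 F1363
G1 X28.853 Y127.453
G1 X24.139 Y130.603
G1 X18.579 Y131.709
G1 X13.019 Y130.603
G1 X8.305 Y127.453
G1 X5.155 Y122.739
G1 X4.049 Y117.179
G1 X5.155 Y111.619
G1 X8.305 Y106.905
G1 X13.019 Y103.755
G1 X18.579 Y102.649
G1 X24.139 Y103.755
G1 X28.853 Y106.905
G1 X32.003 Y111.619
G1 X33.109 Y117.179
M5
G00 X16.332 Y173.463
M3 S885
G1 X41.472 Y173.463 F1363
G1 X41.472 Y83.759
G1 X16.332 Y83.759
G1 X16.332 Y173.463
M5
G00 X30.131 Y51.731
M3 S885
G1 X27.016 Y57.182 F1363
G1 X28.667 Y63.239
G1 X34.118 Y66.354
G1 X40.175 Y64.703
G1 X43.290 Y59.252
G1 X41.639 Y53.195
G1 X36.188 Y50.080
G1 X30.131 Y51.731
M5
G00 X25.102 Y176.995
M3 S885
G1 X15.926 Y184.159 F1363
M5
G00 X0.000 Y0.000

Since the viewBox matches the mm dimensions, user units are millimetres directly. The only transform is the Y-flip y_m = 199.815 − y_svg.

Shape 1 is a regular polygon drawn with `<polygon>`. Its stroke #ff0000 means engrave at S370, F4077. After flipping Y the toolpath is (42.621,127.535) → (53.074,135.472) → (66.079,133.693) → (74.016,123.240) → (72.237,110.235) → (61.784,102.298) → (48.779,104.077) → (40.842,114.530) → (42.621,127.535), returning to the start.

Shape 2 is a cubic bezier drawn with `<path>`. Its stroke #ff0000 means engrave at S370, F4077. After flipping Y the toolpath is (37.395,110.662) → (43.077,99.868) → (48.581,85.787) → (53.761,69.900) → (58.469,53.688) → (62.557,38.632) → (65.877,26.211) → (68.281,17.908) → (69.623,15.203).

Shape 3 is a circle drawn with `<circle>`. Its stroke #008000 means cut at S885, F1363. After flipping Y the toolpath is (33.109,117.179) → (32.003,122.739) → (28.853,127.453) → (24.139,130.603) → (18.579,131.709) → (13.019,130.603) → (8.305,127.453) → (5.155,122.739) → (4.049,117.179) → (5.155,111.619) → (8.305,106.905) → (13.019,103.755) → (18.579,102.649) → (24.139,103.755) → (28.853,106.905) → (32.003,111.619) → (33.109,117.179), returning to the start.

Shape 4 is a rectangle drawn with `<rect>`. Its stroke #008000 means cut at S885, F1363. After flipping Y the toolpath is (16.332,173.463) → (41.472,173.463) → (41.472,83.759) → (16.332,83.759) → (16.332,173.463), returning to the start.

Shape 5 is a regular polygon drawn with `<polygon>`. Its stroke #008000 means cut at S885, F1363. After flipping Y the toolpath is (30.131,51.731) → (27.016,57.182) → (28.667,63.239) → (34.118,66.354) → (40.175,64.703) → (43.290,59.252) → (41.639,53.195) → (36.188,50.080) → (30.131,51.731), returning to the start.

Shape 6 is a line segment drawn with `<line>`. Its stroke #008000 means cut at S885, F1363. After flipping Y the toolpath is (25.102,176.995) → (15.926,184.159).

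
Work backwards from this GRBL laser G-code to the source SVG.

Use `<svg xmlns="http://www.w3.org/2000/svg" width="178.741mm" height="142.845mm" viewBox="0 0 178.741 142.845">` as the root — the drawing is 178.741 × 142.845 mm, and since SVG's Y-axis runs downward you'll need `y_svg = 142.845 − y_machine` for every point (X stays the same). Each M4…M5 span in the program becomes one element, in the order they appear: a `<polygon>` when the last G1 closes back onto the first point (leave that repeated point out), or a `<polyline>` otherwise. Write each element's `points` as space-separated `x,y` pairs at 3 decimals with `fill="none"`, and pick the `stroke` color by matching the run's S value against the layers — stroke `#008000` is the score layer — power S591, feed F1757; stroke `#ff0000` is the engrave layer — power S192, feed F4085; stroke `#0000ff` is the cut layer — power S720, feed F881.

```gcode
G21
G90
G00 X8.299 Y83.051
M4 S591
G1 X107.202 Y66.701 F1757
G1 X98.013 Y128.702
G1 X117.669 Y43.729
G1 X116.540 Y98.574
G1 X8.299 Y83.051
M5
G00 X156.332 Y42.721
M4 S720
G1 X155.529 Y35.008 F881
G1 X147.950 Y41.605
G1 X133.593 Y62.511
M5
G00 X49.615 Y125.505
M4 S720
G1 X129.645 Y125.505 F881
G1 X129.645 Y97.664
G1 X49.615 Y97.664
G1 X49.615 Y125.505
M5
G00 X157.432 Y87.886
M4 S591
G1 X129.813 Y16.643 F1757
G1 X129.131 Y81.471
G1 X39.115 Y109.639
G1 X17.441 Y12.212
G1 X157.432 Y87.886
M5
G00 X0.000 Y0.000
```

<svg xmlns="http://www.w3.org/2000/svg" width="178.741mm" height="142.845mm" viewBox="0 0 178.741 142.845">
  <polygon points="8.299,59.794 107.202,76.144 98.013,14.143 117.669,99.116 116.540,44.271" fill="none" stroke="#008000"/>
  <polyline points="156.332,100.124 155.529,107.837 147.950,101.240 133.593,80.334" fill="none" stroke="#0000ff"/>
  <polygon points="49.615,17.340 129.645,17.340 129.645,45.181 49.615,45.181" fill="none" stroke="#0000ff"/>
  <polygon points="157.432,54.959 129.813,126.202 129.131,61.374 39.115,33.206 17.441,130.633" fill="none" stroke="#008000"/>
</svg>

Each laser-on run becomes one SVG element. Flip Y back into SVG space with y_svg = 142.845 − y_machine.

Run 1: power S591 maps to stroke `#008000` (score). The run returns to its start, so emit a `<polygon>` with points (Y-flipped): 8.299,59.794 107.202,76.144 98.013,14.143 117.669,99.116 116.540,44.271.

Run 2: the run's S720 means `#0000ff` (cut). The run is open, so emit a `<polyline>` with points (Y-flipped): 156.332,100.124 155.529,107.837 147.950,101.240 133.593,80.334.

Run 3: S720 ⇒ cut layer `#0000ff`. The run returns to its start, so emit a `<polygon>` with points (Y-flipped): 49.615,17.340 129.645,17.340 129.645,45.181 49.615,45.181.

Run 4: power S591 maps to stroke `#008000` (score). The run returns to its start, so emit a `<polygon>` with points (Y-flipped): 157.432,54.959 129.813,126.202 129.131,61.374 39.115,33.206 17.441,130.633.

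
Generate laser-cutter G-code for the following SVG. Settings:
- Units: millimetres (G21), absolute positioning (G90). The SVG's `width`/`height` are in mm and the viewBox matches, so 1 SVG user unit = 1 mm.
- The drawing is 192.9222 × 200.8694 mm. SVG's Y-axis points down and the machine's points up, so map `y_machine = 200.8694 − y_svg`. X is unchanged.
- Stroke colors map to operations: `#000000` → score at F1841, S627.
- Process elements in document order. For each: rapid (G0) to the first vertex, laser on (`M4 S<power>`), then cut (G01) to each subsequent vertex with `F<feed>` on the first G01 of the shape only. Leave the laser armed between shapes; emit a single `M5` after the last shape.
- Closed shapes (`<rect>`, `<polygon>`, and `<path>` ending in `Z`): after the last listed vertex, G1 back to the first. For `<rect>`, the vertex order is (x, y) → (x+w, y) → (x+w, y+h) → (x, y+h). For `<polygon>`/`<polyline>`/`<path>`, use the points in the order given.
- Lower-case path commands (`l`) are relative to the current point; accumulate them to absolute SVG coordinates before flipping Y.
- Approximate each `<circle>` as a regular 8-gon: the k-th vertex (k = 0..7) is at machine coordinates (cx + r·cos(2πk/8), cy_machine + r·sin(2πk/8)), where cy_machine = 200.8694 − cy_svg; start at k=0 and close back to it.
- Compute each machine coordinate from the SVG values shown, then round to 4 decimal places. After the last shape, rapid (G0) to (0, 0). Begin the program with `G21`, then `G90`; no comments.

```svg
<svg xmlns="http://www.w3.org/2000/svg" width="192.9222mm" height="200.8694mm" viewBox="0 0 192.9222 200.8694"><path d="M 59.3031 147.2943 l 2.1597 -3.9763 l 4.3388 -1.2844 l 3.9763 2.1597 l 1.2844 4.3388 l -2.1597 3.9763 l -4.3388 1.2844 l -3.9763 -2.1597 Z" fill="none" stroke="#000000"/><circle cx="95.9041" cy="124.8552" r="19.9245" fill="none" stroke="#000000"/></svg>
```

Since the viewBox matches the mm dimensions, user units are millimetres directly. The only transform is the Y-flip y_m = 200.8694 − y_svg.

Shape 1 is a regular polygon drawn with `<path>`. Its stroke #000000 means score at S627, F1841. After flipping Y the toolpath is (59.3031,53.5751) → (61.4628,57.5514) → (65.8016,58.8358) → (69.7779,56.6761) → (71.0623,52.3373) → (68.9026,48.3610) → (64.5638,47.0766) → (60.5875,49.2363) → (59.3031,53.5751), returning to the start.

Shape 2 is a circle drawn with `<circle>`. Its stroke #000000 means score at S627, F1841. After flipping Y the toolpath is (115.8286,76.0142) → (109.9928,90.1029) → (95.9041,95.9387) → (81.8154,90.1029) → (75.9796,76.0142) → (81.8154,61.9255) → (95.9041,56.0897) → (109.9928,61.9255) → (115.8286,76.0142), returning to the start.

G21
G90
G0 X59.3031 Y53.5751
M4 S627
G01 X61.4628 Y57.5514 F1841
G01 X65.8016 Y58.8358
G01 X69.7779 Y56.6761
G01 X71.0623 Y52.3373
G01 X68.9026 Y48.3610
G01 X64.5638 Y47.0766
G01 X60.5875 Y49.2363
G01 X59.3031 Y53.5751
G0 X115.8286 Y76.0142
M4 S627
G01 X109.9928 Y90.1029 F1841
G01 X95.9041 Y95.9387
G01 X81.8154 Y90.1029
G01 X75.9796 Y76.0142
G01 X81.8154 Y61.9255
G01 X95.9041 Y56.0897
G01 X109.9928 Y61.9255
G01 X115.8286 Y76.0142
M5
G0 X0.0000 Y0.0000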